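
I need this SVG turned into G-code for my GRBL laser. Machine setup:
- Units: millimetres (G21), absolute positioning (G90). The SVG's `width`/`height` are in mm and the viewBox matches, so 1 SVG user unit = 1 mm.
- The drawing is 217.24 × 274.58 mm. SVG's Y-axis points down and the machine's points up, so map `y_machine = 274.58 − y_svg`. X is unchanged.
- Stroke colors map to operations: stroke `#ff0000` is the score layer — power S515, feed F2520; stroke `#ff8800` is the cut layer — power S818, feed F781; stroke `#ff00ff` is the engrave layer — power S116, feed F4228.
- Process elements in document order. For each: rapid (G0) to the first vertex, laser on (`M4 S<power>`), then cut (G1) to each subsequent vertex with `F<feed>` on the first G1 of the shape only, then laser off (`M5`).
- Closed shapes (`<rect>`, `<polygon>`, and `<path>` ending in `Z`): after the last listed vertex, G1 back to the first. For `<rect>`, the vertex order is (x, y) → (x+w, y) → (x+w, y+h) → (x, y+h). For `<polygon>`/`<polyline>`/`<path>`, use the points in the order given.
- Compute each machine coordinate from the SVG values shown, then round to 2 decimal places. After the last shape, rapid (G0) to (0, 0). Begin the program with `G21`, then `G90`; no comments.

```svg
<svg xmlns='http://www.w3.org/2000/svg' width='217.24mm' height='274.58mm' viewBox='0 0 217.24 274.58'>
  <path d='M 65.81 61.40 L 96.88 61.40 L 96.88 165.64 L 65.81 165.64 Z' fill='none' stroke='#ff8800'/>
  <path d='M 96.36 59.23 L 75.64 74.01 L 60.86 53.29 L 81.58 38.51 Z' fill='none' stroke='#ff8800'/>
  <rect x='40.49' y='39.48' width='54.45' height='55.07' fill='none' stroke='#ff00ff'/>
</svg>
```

Since the viewBox matches the mm dimensions, user units are millimetres directly. The only transform is the Y-flip y_m = 274.58 − y_svg.

Shape 1 is a rectangle drawn with `<path>`. Its stroke #ff8800 means cut at S818, F781. After flipping Y the toolpath is (65.81,213.18) → (96.88,213.18) → (96.88,108.94) → (65.81,108.94) → (65.81,213.18), returning to the start.

Shape 2 is a regular polygon drawn with `<path>`. Its stroke #ff8800 means cut at S818, F781. After flipping Y the toolpath is (96.36,215.35) → (75.64,200.57) → (60.86,221.29) → (81.58,236.07) → (96.36,215.35), returning to the start.

Shape 3 is a rectangle drawn with `<rect>`. Its stroke #ff00ff means engrave at S116, F4228. After flipping Y the toolpath is (40.49,235.10) → (94.94,235.10) → (94.94,180.03) → (40.49,180.03) → (40.49,235.10), returning to the start.

G21
G90
G0 X65.81 Y213.18
M4 S818
G1 X96.88 Y213.18 F781
G1 X96.88 Y108.94
G1 X65.81 Y108.94
G1 X65.81 Y213.18
M5
G0 X96.36 Y215.35
M4 S818
G1 X75.64 Y200.57 F781
G1 X60.86 Y221.29
G1 X81.58 Y236.07
G1 X96.36 Y215.35
M5
G0 X40.49 Y235.10
M4 S116
G1 X94.94 Y235.10 F4228
G1 X94.94 Y180.03
G1 X40.49 Y180.03
G1 X40.49 Y235.10
M5
G0 X0.00 Y0.00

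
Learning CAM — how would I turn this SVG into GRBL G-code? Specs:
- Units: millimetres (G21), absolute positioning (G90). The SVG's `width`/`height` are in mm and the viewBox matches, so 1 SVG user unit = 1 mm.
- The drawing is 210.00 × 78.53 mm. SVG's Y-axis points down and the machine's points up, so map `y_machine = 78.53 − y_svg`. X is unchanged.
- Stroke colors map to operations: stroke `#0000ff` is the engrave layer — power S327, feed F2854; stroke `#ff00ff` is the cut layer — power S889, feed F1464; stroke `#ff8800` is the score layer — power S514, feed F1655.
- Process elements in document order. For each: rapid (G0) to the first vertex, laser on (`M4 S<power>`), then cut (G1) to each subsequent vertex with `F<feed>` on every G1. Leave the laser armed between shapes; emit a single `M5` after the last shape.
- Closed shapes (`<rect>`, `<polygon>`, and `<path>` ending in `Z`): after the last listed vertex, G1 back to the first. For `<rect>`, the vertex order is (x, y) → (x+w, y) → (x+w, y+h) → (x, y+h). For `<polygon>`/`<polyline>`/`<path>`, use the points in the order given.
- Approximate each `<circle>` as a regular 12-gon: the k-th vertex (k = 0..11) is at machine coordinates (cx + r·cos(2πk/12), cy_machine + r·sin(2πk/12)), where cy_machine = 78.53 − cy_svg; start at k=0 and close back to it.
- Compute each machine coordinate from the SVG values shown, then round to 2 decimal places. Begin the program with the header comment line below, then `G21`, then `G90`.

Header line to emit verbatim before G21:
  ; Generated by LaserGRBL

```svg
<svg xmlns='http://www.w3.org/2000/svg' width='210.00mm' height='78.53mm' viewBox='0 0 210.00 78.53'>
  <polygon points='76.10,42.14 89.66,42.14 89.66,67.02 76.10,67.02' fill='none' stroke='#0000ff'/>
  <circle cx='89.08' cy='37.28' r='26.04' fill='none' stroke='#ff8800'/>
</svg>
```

Since the viewBox matches the mm dimensions, user units are millimetres directly. The only transform is the Y-flip y_m = 78.53 − y_svg.

Shape 1 is a rectangle drawn with `<polygon>`. Its stroke #0000ff means engrave at S327, F2854. After flipping Y the toolpath is (76.10,36.39) → (89.66,36.39) → (89.66,11.51) → (76.10,11.51) → (76.10,36.39), returning to the start.

Shape 2 is a circle drawn with `<circle>`. Its stroke #ff8800 means score at S514, F1655. After flipping Y the toolpath is (115.12,41.25) → (111.63,54.27) → (102.10,63.80) → (89.08,67.29) → (76.06,63.80) → (66.53,54.27) → (63.04,41.25) → (66.53,28.23) → (76.06,18.70) → (89.08,15.21) → (102.10,18.70) → (111.63,28.23) → (115.12,41.25), returning to the start.

; Generated by LaserGRBL
G21
G90
G0 X76.10 Y36.39
M4 S327
G1 X89.66 Y36.39 F2854
G1 X89.66 Y11.51 F2854
G1 X76.10 Y11.51 F2854
G1 X76.10 Y36.39 F2854
G0 X115.12 Y41.25
M4 S514
G1 X111.63 Y54.27 F1655
G1 X102.10 Y63.80 F1655
G1 X89.08 Y67.29 F1655
G1 X76.06 Y63.80 F1655
G1 X66.53 Y54.27 F1655
G1 X63.04 Y41.25 F1655
G1 X66.53 Y28.23 F1655
G1 X76.06 Y18.70 F1655
G1 X89.08 Y15.21 F1655
G1 X102.10 Y18.70 F1655
G1 X111.63 Y28.23 F1655
G1 X115.12 Y41.25 F1655
M5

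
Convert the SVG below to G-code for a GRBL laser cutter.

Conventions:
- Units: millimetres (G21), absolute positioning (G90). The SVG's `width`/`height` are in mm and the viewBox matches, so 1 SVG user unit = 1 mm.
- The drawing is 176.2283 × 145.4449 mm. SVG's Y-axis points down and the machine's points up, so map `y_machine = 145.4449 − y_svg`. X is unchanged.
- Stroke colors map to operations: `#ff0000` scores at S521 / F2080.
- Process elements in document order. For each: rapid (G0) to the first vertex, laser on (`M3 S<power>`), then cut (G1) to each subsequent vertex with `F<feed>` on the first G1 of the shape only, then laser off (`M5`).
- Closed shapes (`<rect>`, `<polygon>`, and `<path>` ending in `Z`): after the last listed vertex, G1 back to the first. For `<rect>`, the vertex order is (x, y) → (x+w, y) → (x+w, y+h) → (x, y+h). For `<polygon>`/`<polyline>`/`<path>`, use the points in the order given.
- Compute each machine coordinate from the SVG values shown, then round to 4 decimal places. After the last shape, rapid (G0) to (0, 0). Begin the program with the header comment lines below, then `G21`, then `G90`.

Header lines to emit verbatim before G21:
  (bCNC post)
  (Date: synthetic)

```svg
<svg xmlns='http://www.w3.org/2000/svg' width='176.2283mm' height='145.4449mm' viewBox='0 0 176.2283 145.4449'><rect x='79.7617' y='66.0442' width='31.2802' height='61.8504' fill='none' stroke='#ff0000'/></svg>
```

1 u = 1 mm; y_m = 145.4449 − y.

[1] `<rect>` rectangle, #ff0000→score S521 F2080: (79.7617,79.4007) → (111.0419,79.4007) → (111.0419,17.5503) → (79.7617,17.5503) → (79.7617,79.4007) (closed)

(bCNC post)
(Date: synthetic)
G21
G90
G0 X79.7617 Y79.4007
M3 S521
G1 X111.0419 Y79.4007 F2080
G1 X111.0419 Y17.5503
G1 X79.7617 Y17.5503
G1 X79.7617 Y79.4007
M5
G0 X0.0000 Y0.0000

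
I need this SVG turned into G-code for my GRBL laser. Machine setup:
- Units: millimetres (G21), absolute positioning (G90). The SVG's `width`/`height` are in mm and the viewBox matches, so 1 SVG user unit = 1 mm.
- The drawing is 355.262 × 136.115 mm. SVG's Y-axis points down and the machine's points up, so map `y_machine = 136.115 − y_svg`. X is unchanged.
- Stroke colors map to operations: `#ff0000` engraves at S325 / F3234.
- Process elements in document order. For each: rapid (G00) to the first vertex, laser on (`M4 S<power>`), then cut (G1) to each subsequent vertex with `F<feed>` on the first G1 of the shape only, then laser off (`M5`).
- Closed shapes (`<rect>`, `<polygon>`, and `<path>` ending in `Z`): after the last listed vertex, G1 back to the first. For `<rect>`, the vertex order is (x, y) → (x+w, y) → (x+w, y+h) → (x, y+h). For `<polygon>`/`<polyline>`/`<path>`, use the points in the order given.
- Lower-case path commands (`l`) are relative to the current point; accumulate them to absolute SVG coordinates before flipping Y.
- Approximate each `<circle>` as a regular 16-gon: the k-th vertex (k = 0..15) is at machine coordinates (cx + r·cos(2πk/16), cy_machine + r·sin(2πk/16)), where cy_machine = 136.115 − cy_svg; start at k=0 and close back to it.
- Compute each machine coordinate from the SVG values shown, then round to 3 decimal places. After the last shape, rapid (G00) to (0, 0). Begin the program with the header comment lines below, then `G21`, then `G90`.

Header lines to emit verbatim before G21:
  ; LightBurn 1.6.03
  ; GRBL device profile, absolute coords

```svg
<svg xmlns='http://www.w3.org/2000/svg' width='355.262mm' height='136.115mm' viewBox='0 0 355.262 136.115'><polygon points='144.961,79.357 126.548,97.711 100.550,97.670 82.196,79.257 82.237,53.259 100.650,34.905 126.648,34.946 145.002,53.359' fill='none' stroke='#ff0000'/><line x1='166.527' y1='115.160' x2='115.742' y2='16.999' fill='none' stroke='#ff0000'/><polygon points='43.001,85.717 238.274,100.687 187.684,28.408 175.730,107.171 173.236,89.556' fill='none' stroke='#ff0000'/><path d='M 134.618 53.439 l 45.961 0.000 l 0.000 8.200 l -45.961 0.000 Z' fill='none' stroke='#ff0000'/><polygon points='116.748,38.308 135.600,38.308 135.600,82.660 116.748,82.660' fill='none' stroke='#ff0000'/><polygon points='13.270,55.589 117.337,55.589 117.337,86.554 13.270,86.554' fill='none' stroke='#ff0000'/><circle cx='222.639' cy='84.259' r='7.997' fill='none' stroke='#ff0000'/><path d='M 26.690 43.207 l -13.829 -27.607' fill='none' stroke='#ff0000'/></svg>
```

; LightBurn 1.6.03
; GRBL device profile, absolute coords
G21
G90
G00 X144.961 Y56.758
M4 S325
G1 X126.548 Y38.404 F3234
G1 X100.550 Y38.445
G1 X82.196 Y56.858
G1 X82.237 Y82.856
G1 X100.650 Y101.210
G1 X126.648 Y101.169
G1 X145.002 Y82.756
G1 X144.961 Y56.758
M5
G00 X166.527 Y20.955
M4 S325
G1 X115.742 Y119.116 F3234
M5
G00 X43.001 Y50.398
M4 S325
G1 X238.274 Y35.428 F3234
G1 X187.684 Y107.707
G1 X175.730 Y28.944
G1 X173.236 Y46.559
G1 X43.001 Y50.398
M5
G00 X134.618 Y82.676
M4 S325
G1 X180.579 Y82.676 F3234
G1 X180.579 Y74.476
G1 X134.618 Y74.476
G1 X134.618 Y82.676
M5
G00 X116.748 Y97.807
M4 S325
G1 X135.600 Y97.807 F3234
G1 X135.600 Y53.455
G1 X116.748 Y53.455
G1 X116.748 Y97.807
M5
G00 X13.270 Y80.526
M4 S325
G1 X117.337 Y80.526 F3234
G1 X117.337 Y49.561
G1 X13.270 Y49.561
G1 X13.270 Y80.526
M5
G00 X230.636 Y51.856
M4 S325
G1 X230.027 Y54.916 F3234
G1 X228.294 Y57.511
G1 X225.699 Y59.244
G1 X222.639 Y59.853
G1 X219.579 Y59.244
G1 X216.984 Y57.511
G1 X215.251 Y54.916
G1 X214.642 Y51.856
G1 X215.251 Y48.796
G1 X216.984 Y46.201
G1 X219.579 Y44.468
G1 X222.639 Y43.859
G1 X225.699 Y44.468
G1 X228.294 Y46.201
G1 X230.027 Y48.796
G1 X230.636 Y51.856
M5
G00 X26.690 Y92.908
M4 S325
G1 X12.861 Y120.515 F3234
M5
G00 X0.000 Y0.000

viewBox `0 0 355.262 136.115` with mm width/height → 1 unit = 1 mm. Flip: y_m = 136.115 − y_svg.

**Shape 1** — `<polygon>` regular polygon, stroke `#ff0000` → engrave (S325, F3234). Machine vertices: (144.961,56.758) → (126.548,38.404) → (100.550,38.445) → (82.196,56.858) → (82.237,82.856) → (100.650,101.210) → (126.648,101.169) → (145.002,82.756) → (144.961,56.758). Closed: final G1 returns to the first vertex.

**Shape 2** — `<line>` line segment, stroke `#ff0000` → engrave (S325, F3234). Machine vertices: (166.527,20.955) → (115.742,119.116). Open path.

**Shape 3** — `<polygon>` closed polygon, stroke `#ff0000` → engrave (S325, F3234). Machine vertices: (43.001,50.398) → (238.274,35.428) → (187.684,107.707) → (175.730,28.944) → (173.236,46.559) → (43.001,50.398). Closed: final G1 returns to the first vertex.

**Shape 4** — `<path>` rectangle, stroke `#ff0000` → engrave (S325, F3234). Machine vertices: (134.618,82.676) → (180.579,82.676) → (180.579,74.476) → (134.618,74.476) → (134.618,82.676). Closed: final G1 returns to the first vertex.

**Shape 5** — `<polygon>` rectangle, stroke `#ff0000` → engrave (S325, F3234). Machine vertices: (116.748,97.807) → (135.600,97.807) → (135.600,53.455) → (116.748,53.455) → (116.748,97.807). Closed: final G1 returns to the first vertex.

**Shape 6** — `<polygon>` rectangle, stroke `#ff0000` → engrave (S325, F3234). Machine vertices: (13.270,80.526) → (117.337,80.526) → (117.337,49.561) → (13.270,49.561) → (13.270,80.526). Closed: final G1 returns to the first vertex.

**Shape 7** — `<circle>` circle, stroke `#ff0000` → engrave (S325, F3234). Machine vertices: (230.636,51.856) → (230.027,54.916) → (228.294,57.511) → (225.699,59.244) → (222.639,59.853) → (219.579,59.244) → (216.984,57.511) → (215.251,54.916) → (214.642,51.856) → (215.251,48.796) → (216.984,46.201) → (219.579,44.468) → (222.639,43.859) → (225.699,44.468) → (228.294,46.201) → (230.027,48.796) → (230.636,51.856). Closed: final G1 returns to the first vertex.

**Shape 8** — `<path>` line segment, stroke `#ff0000` → engrave (S325, F3234). Machine vertices: (26.690,92.908) → (12.861,120.515). Open path.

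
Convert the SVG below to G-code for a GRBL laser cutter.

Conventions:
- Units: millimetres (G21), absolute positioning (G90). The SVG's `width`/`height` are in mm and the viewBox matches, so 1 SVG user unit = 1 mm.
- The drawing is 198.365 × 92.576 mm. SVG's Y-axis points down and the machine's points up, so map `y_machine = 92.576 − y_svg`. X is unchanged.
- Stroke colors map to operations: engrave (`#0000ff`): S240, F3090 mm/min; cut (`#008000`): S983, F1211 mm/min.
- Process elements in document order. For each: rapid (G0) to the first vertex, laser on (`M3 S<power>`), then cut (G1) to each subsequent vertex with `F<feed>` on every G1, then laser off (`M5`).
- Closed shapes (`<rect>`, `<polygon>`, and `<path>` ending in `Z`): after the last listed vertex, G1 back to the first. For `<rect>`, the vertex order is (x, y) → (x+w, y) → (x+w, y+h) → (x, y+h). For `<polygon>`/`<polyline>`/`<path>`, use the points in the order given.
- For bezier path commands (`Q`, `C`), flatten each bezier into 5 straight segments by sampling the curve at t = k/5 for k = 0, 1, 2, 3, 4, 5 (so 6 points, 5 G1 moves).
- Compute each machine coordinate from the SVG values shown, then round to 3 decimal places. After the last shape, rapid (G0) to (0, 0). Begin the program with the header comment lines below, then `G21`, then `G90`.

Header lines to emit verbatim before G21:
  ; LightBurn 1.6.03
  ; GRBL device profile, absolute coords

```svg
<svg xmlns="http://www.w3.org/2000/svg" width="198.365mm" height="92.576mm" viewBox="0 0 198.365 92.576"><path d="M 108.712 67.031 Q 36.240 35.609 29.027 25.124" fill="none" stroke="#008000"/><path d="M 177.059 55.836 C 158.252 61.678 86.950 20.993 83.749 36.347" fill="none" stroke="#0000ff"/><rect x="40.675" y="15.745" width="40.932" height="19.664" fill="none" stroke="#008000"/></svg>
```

1 u = 1 mm; y_m = 92.576 − y.

[1] `<path>` quadratic bezier, #008000→cut S983 F1211: (108.712,25.545) → (82.334,37.276) → (61.176,47.333) → (45.239,55.714) → (34.523,62.421) → (29.027,67.452)

[2] `<path>` cubic bezier, #0000ff→engrave S240 F3090: (177.059,36.740) → (160.440,37.998) → (137.011,45.498) → (112.561,54.319) → (92.877,59.537) → (83.749,56.229)

[3] `<rect>` rectangle, #008000→cut S983 F1211: (40.675,76.831) → (81.607,76.831) → (81.607,57.167) → (40.675,57.167) → (40.675,76.831) (closed)

; LightBurn 1.6.03
; GRBL device profile, absolute coords
G21
G90
G0 X108.712 Y25.545
M3 S983
G1 X82.334 Y37.276 F1211
G1 X61.176 Y47.333 F1211
G1 X45.239 Y55.714 F1211
G1 X34.523 Y62.421 F1211
G1 X29.027 Y67.452 F1211
M5
G0 X177.059 Y36.740
M3 S240
G1 X160.440 Y37.998 F3090
G1 X137.011 Y45.498 F3090
G1 X112.561 Y54.319 F3090
G1 X92.877 Y59.537 F3090
G1 X83.749 Y56.229 F3090
M5
G0 X40.675 Y76.831
M3 S983
G1 X81.607 Y76.831 F1211
G1 X81.607 Y57.167 F1211
G1 X40.675 Y57.167 F1211
G1 X40.675 Y76.831 F1211
M5
G0 X0.000 Y0.000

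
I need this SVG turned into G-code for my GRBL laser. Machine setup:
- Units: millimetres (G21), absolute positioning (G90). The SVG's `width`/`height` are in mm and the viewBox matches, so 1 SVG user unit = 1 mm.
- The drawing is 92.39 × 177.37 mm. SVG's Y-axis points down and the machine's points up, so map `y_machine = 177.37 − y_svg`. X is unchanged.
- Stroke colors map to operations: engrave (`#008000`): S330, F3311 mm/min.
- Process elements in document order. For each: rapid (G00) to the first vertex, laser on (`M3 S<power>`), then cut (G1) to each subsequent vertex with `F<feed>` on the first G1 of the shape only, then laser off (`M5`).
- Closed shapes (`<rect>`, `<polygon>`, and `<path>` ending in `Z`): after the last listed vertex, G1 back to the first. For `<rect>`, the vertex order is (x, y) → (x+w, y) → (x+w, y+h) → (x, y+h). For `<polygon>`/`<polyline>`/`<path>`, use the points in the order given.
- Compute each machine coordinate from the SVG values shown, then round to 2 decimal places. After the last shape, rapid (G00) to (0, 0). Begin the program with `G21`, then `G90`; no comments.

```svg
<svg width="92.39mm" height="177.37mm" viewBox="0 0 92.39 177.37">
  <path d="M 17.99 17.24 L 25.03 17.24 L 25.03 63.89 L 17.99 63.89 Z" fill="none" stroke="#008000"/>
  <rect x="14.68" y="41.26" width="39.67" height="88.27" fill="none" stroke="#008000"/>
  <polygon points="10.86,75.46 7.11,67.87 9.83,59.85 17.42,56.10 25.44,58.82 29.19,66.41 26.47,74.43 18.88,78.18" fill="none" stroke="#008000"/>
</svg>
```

1 u = 1 mm; y_m = 177.37 − y.

[1] `<path>` rectangle, #008000→engrave S330 F3311: (17.99,160.13) → (25.03,160.13) → (25.03,113.48) → (17.99,113.48) → (17.99,160.13) (closed)

[2] `<rect>` rectangle, #008000→engrave S330 F3311: (14.68,136.11) → (54.35,136.11) → (54.35,47.84) → (14.68,47.84) → (14.68,136.11) (closed)

[3] `<polygon>` regular polygon, #008000→engrave S330 F3311: (10.86,101.91) → (7.11,109.50) → (9.83,117.52) → (17.42,121.27) → (25.44,118.55) → (29.19,110.96) → (26.47,102.94) → (18.88,99.19) → (10.86,101.91) (closed)

G21
G90
G00 X17.99 Y160.13
M3 S330
G1 X25.03 Y160.13 F3311
G1 X25.03 Y113.48
G1 X17.99 Y113.48
G1 X17.99 Y160.13
M5
G00 X14.68 Y136.11
M3 S330
G1 X54.35 Y136.11 F3311
G1 X54.35 Y47.84
G1 X14.68 Y47.84
G1 X14.68 Y136.11
M5
G00 X10.86 Y101.91
M3 S330
G1 X7.11 Y109.50 F3311
G1 X9.83 Y117.52
G1 X17.42 Y121.27
G1 X25.44 Y118.55
G1 X29.19 Y110.96
G1 X26.47 Y102.94
G1 X18.88 Y99.19
G1 X10.86 Y101.91
M5
G00 X0.00 Y0.00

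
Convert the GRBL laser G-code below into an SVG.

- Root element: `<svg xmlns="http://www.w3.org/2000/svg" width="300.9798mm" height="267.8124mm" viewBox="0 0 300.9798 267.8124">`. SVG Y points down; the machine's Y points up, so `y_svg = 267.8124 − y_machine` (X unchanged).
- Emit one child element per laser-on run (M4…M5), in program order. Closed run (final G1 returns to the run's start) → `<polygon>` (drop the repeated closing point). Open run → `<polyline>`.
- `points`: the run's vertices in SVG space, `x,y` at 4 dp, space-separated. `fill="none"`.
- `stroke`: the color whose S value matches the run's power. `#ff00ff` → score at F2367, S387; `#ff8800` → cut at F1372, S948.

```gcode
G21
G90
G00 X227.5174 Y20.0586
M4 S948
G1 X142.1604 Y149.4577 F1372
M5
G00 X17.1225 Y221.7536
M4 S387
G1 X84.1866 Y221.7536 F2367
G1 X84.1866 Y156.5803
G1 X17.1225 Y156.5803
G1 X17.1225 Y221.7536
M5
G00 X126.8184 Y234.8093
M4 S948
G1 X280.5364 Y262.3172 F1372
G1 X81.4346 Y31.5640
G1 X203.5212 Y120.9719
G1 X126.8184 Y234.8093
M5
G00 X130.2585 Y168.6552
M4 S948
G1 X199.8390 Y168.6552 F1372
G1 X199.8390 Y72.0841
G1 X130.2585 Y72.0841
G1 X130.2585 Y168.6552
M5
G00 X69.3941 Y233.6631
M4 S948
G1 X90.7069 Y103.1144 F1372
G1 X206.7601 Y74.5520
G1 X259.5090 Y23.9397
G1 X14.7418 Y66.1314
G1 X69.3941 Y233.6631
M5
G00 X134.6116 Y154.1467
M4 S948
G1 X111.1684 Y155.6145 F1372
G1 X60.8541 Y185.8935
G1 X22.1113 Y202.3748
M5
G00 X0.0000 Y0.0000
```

y_svg = 267.8124 − y_m.

[1] S948→`#ff8800` (cut); open run; points: 227.5174,247.7538 142.1604,118.3547

[2] S387→`#ff00ff` (score); closed run; points: 17.1225,46.0588 84.1866,46.0588 84.1866,111.2321 17.1225,111.2321

[3] S948→`#ff8800` (cut); closed run; points: 126.8184,33.0031 280.5364,5.4952 81.4346,236.2484 203.5212,146.8405

[4] S948→`#ff8800` (cut); closed run; points: 130.2585,99.1572 199.8390,99.1572 199.8390,195.7283 130.2585,195.7283

[5] S948→`#ff8800` (cut); closed run; points: 69.3941,34.1493 90.7069,164.6980 206.7601,193.2604 259.5090,243.8727 14.7418,201.6810

[6] S948→`#ff8800` (cut); open run; points: 134.6116,113.6657 111.1684,112.1979 60.8541,81.9189 22.1113,65.4376

<svg xmlns="http://www.w3.org/2000/svg" width="300.9798mm" height="267.8124mm" viewBox="0 0 300.9798 267.8124">
  <polyline points="227.5174,247.7538 142.1604,118.3547" fill="none" stroke="#ff8800"/>
  <polygon points="17.1225,46.0588 84.1866,46.0588 84.1866,111.2321 17.1225,111.2321" fill="none" stroke="#ff00ff"/>
  <polygon points="126.8184,33.0031 280.5364,5.4952 81.4346,236.2484 203.5212,146.8405" fill="none" stroke="#ff8800"/>
  <polygon points="130.2585,99.1572 199.8390,99.1572 199.8390,195.7283 130.2585,195.7283" fill="none" stroke="#ff8800"/>
  <polygon points="69.3941,34.1493 90.7069,164.6980 206.7601,193.2604 259.5090,243.8727 14.7418,201.6810" fill="none" stroke="#ff8800"/>
  <polyline points="134.6116,113.6657 111.1684,112.1979 60.8541,81.9189 22.1113,65.4376" fill="none" stroke="#ff8800"/>
</svg>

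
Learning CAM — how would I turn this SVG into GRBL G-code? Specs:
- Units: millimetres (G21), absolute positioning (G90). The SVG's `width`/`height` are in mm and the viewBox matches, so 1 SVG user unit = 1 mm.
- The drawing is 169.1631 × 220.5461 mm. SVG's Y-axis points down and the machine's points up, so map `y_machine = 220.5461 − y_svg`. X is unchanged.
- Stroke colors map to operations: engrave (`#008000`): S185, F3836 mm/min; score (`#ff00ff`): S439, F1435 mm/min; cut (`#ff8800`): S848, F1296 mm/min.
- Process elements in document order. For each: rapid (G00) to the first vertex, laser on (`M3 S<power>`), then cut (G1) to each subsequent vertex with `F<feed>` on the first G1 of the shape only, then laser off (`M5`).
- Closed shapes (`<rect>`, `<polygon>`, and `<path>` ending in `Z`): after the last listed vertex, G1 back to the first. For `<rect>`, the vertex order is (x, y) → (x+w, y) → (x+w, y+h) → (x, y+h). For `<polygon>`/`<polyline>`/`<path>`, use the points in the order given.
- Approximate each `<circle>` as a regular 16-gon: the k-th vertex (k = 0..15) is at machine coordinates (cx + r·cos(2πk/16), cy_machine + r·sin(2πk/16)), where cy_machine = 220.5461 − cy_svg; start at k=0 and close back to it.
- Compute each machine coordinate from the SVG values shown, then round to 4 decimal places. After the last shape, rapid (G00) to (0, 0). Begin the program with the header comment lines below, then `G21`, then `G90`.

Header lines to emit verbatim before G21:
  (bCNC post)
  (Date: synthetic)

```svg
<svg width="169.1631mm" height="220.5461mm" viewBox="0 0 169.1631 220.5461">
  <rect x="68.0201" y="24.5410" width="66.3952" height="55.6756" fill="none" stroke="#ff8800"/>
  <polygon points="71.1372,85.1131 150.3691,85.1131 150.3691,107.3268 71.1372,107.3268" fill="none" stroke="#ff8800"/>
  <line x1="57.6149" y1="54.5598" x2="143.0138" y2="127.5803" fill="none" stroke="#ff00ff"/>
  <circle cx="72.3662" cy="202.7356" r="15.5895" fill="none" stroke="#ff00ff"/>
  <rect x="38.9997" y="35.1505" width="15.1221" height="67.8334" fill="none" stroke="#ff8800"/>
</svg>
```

Since the viewBox matches the mm dimensions, user units are millimetres directly. The only transform is the Y-flip y_m = 220.5461 − y_svg.

Shape 1 is a rectangle drawn with `<rect>`. Its stroke #ff8800 means cut at S848, F1296. After flipping Y the toolpath is (68.0201,196.0051) → (134.4153,196.0051) → (134.4153,140.3295) → (68.0201,140.3295) → (68.0201,196.0051), returning to the start.

Shape 2 is a rectangle drawn with `<polygon>`. Its stroke #ff8800 means cut at S848, F1296. After flipping Y the toolpath is (71.1372,135.4330) → (150.3691,135.4330) → (150.3691,113.2193) → (71.1372,113.2193) → (71.1372,135.4330), returning to the start.

Shape 3 is a line segment drawn with `<line>`. Its stroke #ff00ff means score at S439, F1435. After flipping Y the toolpath is (57.6149,165.9863) → (143.0138,92.9658).

Shape 4 is a circle drawn with `<circle>`. Its stroke #ff00ff means score at S439, F1435. After flipping Y the toolpath is (87.9557,17.8105) → (86.7690,23.7763) → (83.3896,28.8339) → (78.3320,32.2133) → (72.3662,33.4000) → (66.4004,32.2133) → (61.3428,28.8339) → (57.9634,23.7763) → (56.7767,17.8105) → (57.9634,11.8447) → (61.3428,6.7871) → (66.4004,3.4077) → (72.3662,2.2210) → (78.3320,3.4077) → (83.3896,6.7871) → (86.7690,11.8447) → (87.9557,17.8105), returning to the start.

Shape 5 is a rectangle drawn with `<rect>`. Its stroke #ff8800 means cut at S848, F1296. After flipping Y the toolpath is (38.9997,185.3956) → (54.1218,185.3956) → (54.1218,117.5622) → (38.9997,117.5622) → (38.9997,185.3956), returning to the start.

(bCNC post)
(Date: synthetic)
G21
G90
G00 X68.0201 Y196.0051
M3 S848
G1 X134.4153 Y196.0051 F1296
G1 X134.4153 Y140.3295
G1 X68.0201 Y140.3295
G1 X68.0201 Y196.0051
M5
G00 X71.1372 Y135.4330
M3 S848
G1 X150.3691 Y135.4330 F1296
G1 X150.3691 Y113.2193
G1 X71.1372 Y113.2193
G1 X71.1372 Y135.4330
M5
G00 X57.6149 Y165.9863
M3 S439
G1 X143.0138 Y92.9658 F1435
M5
G00 X87.9557 Y17.8105
M3 S439
G1 X86.7690 Y23.7763 F1435
G1 X83.3896 Y28.8339
G1 X78.3320 Y32.2133
G1 X72.3662 Y33.4000
G1 X66.4004 Y32.2133
G1 X61.3428 Y28.8339
G1 X57.9634 Y23.7763
G1 X56.7767 Y17.8105
G1 X57.9634 Y11.8447
G1 X61.3428 Y6.7871
G1 X66.4004 Y3.4077
G1 X72.3662 Y2.2210
G1 X78.3320 Y3.4077
G1 X83.3896 Y6.7871
G1 X86.7690 Y11.8447
G1 X87.9557 Y17.8105
M5
G00 X38.9997 Y185.3956
M3 S848
G1 X54.1218 Y185.3956 F1296
G1 X54.1218 Y117.5622
G1 X38.9997 Y117.5622
G1 X38.9997 Y185.3956
M5
G00 X0.0000 Y0.0000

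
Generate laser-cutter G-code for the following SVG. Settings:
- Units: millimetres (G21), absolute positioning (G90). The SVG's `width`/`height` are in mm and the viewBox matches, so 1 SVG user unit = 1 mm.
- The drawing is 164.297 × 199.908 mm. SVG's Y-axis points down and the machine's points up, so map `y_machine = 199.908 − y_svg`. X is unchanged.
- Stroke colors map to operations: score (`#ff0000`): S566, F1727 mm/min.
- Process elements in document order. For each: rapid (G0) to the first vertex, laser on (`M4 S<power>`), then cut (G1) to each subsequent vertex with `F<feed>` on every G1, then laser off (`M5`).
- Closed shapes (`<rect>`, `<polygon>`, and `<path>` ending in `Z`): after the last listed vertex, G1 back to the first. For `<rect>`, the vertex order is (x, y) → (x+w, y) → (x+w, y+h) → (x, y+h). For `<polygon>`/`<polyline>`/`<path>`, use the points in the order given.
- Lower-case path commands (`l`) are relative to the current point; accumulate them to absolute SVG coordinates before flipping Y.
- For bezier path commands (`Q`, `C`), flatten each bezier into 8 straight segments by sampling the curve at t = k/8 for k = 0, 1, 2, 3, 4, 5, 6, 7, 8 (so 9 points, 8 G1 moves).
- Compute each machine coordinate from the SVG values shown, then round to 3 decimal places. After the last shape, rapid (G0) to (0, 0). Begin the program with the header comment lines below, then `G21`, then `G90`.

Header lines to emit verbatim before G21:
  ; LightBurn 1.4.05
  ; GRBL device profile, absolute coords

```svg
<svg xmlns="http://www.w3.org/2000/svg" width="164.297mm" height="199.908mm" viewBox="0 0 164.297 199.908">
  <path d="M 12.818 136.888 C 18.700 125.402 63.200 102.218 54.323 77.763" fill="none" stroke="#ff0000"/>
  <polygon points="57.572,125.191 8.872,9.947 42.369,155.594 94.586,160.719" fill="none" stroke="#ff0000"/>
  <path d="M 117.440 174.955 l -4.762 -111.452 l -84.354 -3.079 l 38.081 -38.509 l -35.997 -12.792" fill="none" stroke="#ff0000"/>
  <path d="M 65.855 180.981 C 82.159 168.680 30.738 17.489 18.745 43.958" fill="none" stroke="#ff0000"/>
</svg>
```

viewBox `0 0 164.297 199.908` with mm width/height → 1 unit = 1 mm. Flip: y_m = 199.908 − y_svg.

**Shape 1** — `<path>` cubic bezier, stroke `#ff0000` → score (S566, F1727). Control points (SVG): P0=(12.818,136.888), P1=(18.700,125.402), P2=(63.200,102.218), P3=(54.323,77.763); sampled at t=k/8. Machine vertices: (12.818,63.020) → (16.654,67.855) → (23.033,73.665) → (30.876,80.327) → (39.105,87.719) → (46.643,95.719) → (52.410,104.205) → (55.330,113.054) → (54.323,122.145). Open path.

**Shape 2** — `<polygon>` closed polygon, stroke `#ff0000` → score (S566, F1727). Machine vertices: (57.572,74.717) → (8.872,189.961) → (42.369,44.314) → (94.586,39.189) → (57.572,74.717). Closed: final G1 returns to the first vertex.

**Shape 3** — `<path>` open polyline, stroke `#ff0000` → score (S566, F1727). Machine vertices: (117.440,24.953) → (112.678,136.405) → (28.324,139.484) → (66.405,177.993) → (30.408,190.785). Open path.

**Shape 4** — `<path>` cubic bezier, stroke `#ff0000` → score (S566, F1727). Control points (SVG): P0=(65.855,180.981), P1=(82.159,168.680), P2=(30.738,17.489), P3=(18.745,43.958); sampled at t=k/8. Machine vertices: (65.855,18.927) → (69.004,29.432) → (67.059,49.249) → (61.276,74.667) → (52.911,101.977) → (43.220,127.470) → (33.458,147.437) → (24.881,158.166) → (18.745,155.950). Open path.

; LightBurn 1.4.05
; GRBL device profile, absolute coords
G21
G90
G0 X12.818 Y63.020
M4 S566
G1 X16.654 Y67.855 F1727
G1 X23.033 Y73.665 F1727
G1 X30.876 Y80.327 F1727
G1 X39.105 Y87.719 F1727
G1 X46.643 Y95.719 F1727
G1 X52.410 Y104.205 F1727
G1 X55.330 Y113.054 F1727
G1 X54.323 Y122.145 F1727
M5
G0 X57.572 Y74.717
M4 S566
G1 X8.872 Y189.961 F1727
G1 X42.369 Y44.314 F1727
G1 X94.586 Y39.189 F1727
G1 X57.572 Y74.717 F1727
M5
G0 X117.440 Y24.953
M4 S566
G1 X112.678 Y136.405 F1727
G1 X28.324 Y139.484 F1727
G1 X66.405 Y177.993 F1727
G1 X30.408 Y190.785 F1727
M5
G0 X65.855 Y18.927
M4 S566
G1 X69.004 Y29.432 F1727
G1 X67.059 Y49.249 F1727
G1 X61.276 Y74.667 F1727
G1 X52.911 Y101.977 F1727
G1 X43.220 Y127.470 F1727
G1 X33.458 Y147.437 F1727
G1 X24.881 Y158.166 F1727
G1 X18.745 Y155.950 F1727
M5
G0 X0.000 Y0.000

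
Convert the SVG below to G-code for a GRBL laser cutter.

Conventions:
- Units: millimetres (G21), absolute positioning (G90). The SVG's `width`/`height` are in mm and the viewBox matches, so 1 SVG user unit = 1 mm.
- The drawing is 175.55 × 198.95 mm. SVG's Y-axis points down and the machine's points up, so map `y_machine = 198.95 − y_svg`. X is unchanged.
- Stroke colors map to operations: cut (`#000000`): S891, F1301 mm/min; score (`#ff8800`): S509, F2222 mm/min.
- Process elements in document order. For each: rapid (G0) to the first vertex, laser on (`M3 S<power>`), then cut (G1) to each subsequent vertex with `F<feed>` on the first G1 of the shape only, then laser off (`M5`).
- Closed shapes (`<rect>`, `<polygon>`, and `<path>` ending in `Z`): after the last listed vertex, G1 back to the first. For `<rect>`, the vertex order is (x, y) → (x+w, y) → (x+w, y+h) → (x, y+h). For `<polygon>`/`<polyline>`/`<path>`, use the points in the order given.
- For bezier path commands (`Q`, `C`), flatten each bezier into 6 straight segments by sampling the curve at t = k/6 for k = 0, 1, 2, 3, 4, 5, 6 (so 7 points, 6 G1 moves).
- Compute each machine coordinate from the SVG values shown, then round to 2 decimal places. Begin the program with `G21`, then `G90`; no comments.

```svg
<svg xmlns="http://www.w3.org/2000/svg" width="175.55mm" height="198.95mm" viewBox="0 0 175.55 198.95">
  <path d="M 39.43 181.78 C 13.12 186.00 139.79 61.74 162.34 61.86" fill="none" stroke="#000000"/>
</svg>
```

Since the viewBox matches the mm dimensions, user units are millimetres directly. The only transform is the Y-flip y_m = 198.95 − y_svg.

Shape 1 is a cubic bezier drawn with `<path>`. Its stroke #000000 means cut at S891, F1301. After flipping Y the toolpath is (39.43,17.17) → (37.83,24.60) → (54.59,46.41) → (82.56,75.59) → (114.61,105.12) → (143.58,127.96) → (162.34,137.09).

G21
G90
G0 X39.43 Y17.17
M3 S891
G1 X37.83 Y24.60 F1301
G1 X54.59 Y46.41
G1 X82.56 Y75.59
G1 X114.61 Y105.12
G1 X143.58 Y127.96
G1 X162.34 Y137.09
M5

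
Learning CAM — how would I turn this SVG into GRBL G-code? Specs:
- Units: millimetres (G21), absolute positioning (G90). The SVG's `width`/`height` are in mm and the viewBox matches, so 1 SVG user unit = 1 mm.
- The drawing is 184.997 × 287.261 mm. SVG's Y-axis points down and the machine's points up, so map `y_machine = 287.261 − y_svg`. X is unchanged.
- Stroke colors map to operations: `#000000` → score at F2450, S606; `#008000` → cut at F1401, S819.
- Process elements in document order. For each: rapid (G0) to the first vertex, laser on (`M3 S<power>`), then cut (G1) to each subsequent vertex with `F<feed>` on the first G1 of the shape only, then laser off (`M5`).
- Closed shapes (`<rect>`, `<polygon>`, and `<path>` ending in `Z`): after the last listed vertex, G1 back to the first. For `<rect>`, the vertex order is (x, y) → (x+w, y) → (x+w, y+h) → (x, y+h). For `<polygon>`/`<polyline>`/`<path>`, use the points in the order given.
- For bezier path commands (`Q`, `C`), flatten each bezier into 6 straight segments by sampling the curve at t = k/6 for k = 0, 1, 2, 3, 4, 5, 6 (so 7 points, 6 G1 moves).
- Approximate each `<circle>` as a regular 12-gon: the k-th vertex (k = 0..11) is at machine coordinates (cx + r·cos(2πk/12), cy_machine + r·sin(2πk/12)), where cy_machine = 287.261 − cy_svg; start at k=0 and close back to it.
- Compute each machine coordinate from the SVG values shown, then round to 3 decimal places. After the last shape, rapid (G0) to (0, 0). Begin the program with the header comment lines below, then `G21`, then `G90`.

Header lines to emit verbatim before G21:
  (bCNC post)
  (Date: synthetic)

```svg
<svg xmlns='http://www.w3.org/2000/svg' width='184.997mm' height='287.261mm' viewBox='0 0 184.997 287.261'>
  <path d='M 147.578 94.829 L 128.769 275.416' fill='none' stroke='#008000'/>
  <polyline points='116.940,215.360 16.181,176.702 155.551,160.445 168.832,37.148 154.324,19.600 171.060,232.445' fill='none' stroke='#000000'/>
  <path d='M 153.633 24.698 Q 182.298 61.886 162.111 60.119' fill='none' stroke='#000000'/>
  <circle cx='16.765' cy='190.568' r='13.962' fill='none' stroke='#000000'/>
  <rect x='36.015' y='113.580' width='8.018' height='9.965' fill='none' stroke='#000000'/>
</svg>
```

(bCNC post)
(Date: synthetic)
G21
G90
G0 X147.578 Y192.432
M3 S819
G1 X128.769 Y11.845 F1401
M5
G0 X116.940 Y71.901
M3 S606
G1 X16.181 Y110.559 F2450
G1 X155.551 Y126.816
G1 X168.832 Y250.113
G1 X154.324 Y267.661
G1 X171.060 Y54.816
M5
G0 X153.633 Y262.563
M3 S606
G1 X161.831 Y251.249 F2450
G1 X167.315 Y242.099
G1 X170.085 Y235.114
G1 X170.141 Y230.292
G1 X167.483 Y227.635
G1 X162.111 Y227.142
M5
G0 X30.727 Y96.693
M3 S606
G1 X28.856 Y103.674 F2450
G1 X23.746 Y108.784
G1 X16.765 Y110.655
G1 X9.784 Y108.784
G1 X4.674 Y103.674
G1 X2.803 Y96.693
G1 X4.674 Y89.712
G1 X9.784 Y84.602
G1 X16.765 Y82.731
G1 X23.746 Y84.602
G1 X28.856 Y89.712
G1 X30.727 Y96.693
M5
G0 X36.015 Y173.681
M3 S606
G1 X44.033 Y173.681 F2450
G1 X44.033 Y163.716
G1 X36.015 Y163.716
G1 X36.015 Y173.681
M5
G0 X0.000 Y0.000

1 u = 1 mm; y_m = 287.261 − y.

[1] `<path>` line segment, #008000→cut S819 F1401: (147.578,192.432) → (128.769,11.845)

[2] `<polyline>` open polyline, #000000→score S606 F2450: (116.940,71.901) → (16.181,110.559) → (155.551,126.816) → (168.832,250.113) → (154.324,267.661) → (171.060,54.816)

[3] `<path>` quadratic bezier, #000000→score S606 F2450: (153.633,262.563) → (161.831,251.249) → (167.315,242.099) → (170.085,235.114) → (170.141,230.292) → (167.483,227.635) → (162.111,227.142)

[4] `<circle>` circle, #000000→score S606 F2450: (30.727,96.693) → (28.856,103.674) → (23.746,108.784) → (16.765,110.655) → (9.784,108.784) → (4.674,103.674) → (2.803,96.693) → (4.674,89.712) → (9.784,84.602) → (16.765,82.731) → (23.746,84.602) → (28.856,89.712) → (30.727,96.693) (closed)

[5] `<rect>` rectangle, #000000→score S606 F2450: (36.015,173.681) → (44.033,173.681) → (44.033,163.716) → (36.015,163.716) → (36.015,173.681) (closed)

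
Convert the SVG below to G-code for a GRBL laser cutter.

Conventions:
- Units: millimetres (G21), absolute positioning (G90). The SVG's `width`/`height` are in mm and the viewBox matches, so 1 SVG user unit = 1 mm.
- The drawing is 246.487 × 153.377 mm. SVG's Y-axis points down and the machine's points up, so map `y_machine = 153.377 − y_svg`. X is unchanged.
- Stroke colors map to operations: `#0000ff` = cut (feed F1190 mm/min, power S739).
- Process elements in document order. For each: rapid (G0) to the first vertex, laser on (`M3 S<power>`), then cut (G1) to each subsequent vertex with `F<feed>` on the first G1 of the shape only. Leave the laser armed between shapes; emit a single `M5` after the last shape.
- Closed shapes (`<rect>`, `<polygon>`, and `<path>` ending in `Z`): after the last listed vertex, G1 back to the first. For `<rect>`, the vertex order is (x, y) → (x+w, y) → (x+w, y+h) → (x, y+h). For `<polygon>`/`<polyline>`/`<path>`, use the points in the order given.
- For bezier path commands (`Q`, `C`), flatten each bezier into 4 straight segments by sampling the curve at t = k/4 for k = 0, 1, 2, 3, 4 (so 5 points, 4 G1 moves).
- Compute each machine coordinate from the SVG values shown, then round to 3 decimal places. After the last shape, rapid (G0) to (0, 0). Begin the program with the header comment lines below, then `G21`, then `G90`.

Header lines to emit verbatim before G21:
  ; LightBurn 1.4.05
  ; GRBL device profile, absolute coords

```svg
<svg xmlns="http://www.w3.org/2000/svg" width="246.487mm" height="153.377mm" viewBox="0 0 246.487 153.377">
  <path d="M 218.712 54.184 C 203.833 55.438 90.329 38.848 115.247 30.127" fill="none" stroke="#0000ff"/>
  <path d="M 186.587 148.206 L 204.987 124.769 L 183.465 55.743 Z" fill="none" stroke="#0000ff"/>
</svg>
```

1 u = 1 mm; y_m = 153.377 − y.

[1] `<path>` cubic bezier, #0000ff→cut S739 F1190: (218.712,99.193) → (192.764,101.196) → (152.056,107.481) → (118.809,115.636) → (115.247,123.250)

[2] `<path>` closed polygon, #0000ff→cut S739 F1190: (186.587,5.171) → (204.987,28.608) → (183.465,97.634) → (186.587,5.171) (closed)

; LightBurn 1.4.05
; GRBL device profile, absolute coords
G21
G90
G0 X218.712 Y99.193
M3 S739
G1 X192.764 Y101.196 F1190
G1 X152.056 Y107.481
G1 X118.809 Y115.636
G1 X115.247 Y123.250
G0 X186.587 Y5.171
M3 S739
G1 X204.987 Y28.608 F1190
G1 X183.465 Y97.634
G1 X186.587 Y5.171
M5
G0 X0.000 Y0.000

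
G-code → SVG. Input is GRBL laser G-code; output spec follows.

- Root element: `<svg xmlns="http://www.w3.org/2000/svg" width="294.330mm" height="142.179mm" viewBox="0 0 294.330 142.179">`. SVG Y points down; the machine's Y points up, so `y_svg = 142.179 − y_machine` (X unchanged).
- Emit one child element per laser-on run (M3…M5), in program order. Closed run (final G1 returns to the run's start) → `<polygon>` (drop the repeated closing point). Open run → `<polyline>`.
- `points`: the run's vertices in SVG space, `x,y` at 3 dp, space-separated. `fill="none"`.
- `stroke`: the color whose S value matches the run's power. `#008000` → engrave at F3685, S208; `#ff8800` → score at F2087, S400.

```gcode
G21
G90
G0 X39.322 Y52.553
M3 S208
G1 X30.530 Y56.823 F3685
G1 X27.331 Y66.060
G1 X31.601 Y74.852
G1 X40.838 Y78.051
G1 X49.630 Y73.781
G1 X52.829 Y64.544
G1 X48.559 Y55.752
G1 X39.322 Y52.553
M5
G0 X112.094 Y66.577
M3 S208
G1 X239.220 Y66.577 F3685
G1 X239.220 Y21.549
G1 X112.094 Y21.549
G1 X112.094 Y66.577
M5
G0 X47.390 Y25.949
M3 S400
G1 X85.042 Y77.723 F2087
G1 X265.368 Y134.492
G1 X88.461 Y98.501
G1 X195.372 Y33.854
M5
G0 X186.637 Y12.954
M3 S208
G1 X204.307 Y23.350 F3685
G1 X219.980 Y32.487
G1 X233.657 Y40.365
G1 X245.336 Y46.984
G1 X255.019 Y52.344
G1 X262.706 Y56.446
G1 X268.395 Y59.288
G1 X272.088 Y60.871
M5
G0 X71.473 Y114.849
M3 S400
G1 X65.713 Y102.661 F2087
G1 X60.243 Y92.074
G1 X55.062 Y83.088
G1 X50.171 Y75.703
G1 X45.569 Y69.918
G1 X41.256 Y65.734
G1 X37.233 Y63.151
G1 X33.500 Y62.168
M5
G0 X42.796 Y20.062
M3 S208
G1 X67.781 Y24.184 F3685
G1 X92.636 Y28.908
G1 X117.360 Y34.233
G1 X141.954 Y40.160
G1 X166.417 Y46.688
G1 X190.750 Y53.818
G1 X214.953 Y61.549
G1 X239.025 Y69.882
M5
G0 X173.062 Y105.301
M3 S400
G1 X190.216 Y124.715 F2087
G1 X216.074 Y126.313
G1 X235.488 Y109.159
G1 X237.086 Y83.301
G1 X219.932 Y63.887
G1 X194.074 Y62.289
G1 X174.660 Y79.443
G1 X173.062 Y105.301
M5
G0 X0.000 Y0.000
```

<svg xmlns="http://www.w3.org/2000/svg" width="294.330mm" height="142.179mm" viewBox="0 0 294.330 142.179">
  <polygon points="39.322,89.626 30.530,85.356 27.331,76.119 31.601,67.327 40.838,64.128 49.630,68.398 52.829,77.635 48.559,86.427" fill="none" stroke="#008000"/>
  <polygon points="112.094,75.602 239.220,75.602 239.220,120.630 112.094,120.630" fill="none" stroke="#008000"/>
  <polyline points="47.390,116.230 85.042,64.456 265.368,7.687 88.461,43.678 195.372,108.325" fill="none" stroke="#ff8800"/>
  <polyline points="186.637,129.225 204.307,118.829 219.980,109.692 233.657,101.814 245.336,95.195 255.019,89.835 262.706,85.733 268.395,82.891 272.088,81.308" fill="none" stroke="#008000"/>
  <polyline points="71.473,27.330 65.713,39.518 60.243,50.105 55.062,59.091 50.171,66.476 45.569,72.261 41.256,76.445 37.233,79.028 33.500,80.011" fill="none" stroke="#ff8800"/>
  <polyline points="42.796,122.117 67.781,117.995 92.636,113.271 117.360,107.946 141.954,102.019 166.417,95.491 190.750,88.361 214.953,80.630 239.025,72.297" fill="none" stroke="#008000"/>
  <polygon points="173.062,36.878 190.216,17.464 216.074,15.866 235.488,33.020 237.086,58.878 219.932,78.292 194.074,79.890 174.660,62.736" fill="none" stroke="#ff8800"/>
</svg>

y_svg = 142.179 − y_m.

[1] S208→`#008000` (engrave); closed run; points: 39.322,89.626 30.530,85.356 27.331,76.119 31.601,67.327 40.838,64.128 49.630,68.398 52.829,77.635 48.559,86.427

[2] S208→`#008000` (engrave); closed run; points: 112.094,75.602 239.220,75.602 239.220,120.630 112.094,120.630

[3] S400→`#ff8800` (score); open run; points: 47.390,116.230 85.042,64.456 265.368,7.687 88.461,43.678 195.372,108.325

[4] S208→`#008000` (engrave); open run; points: 186.637,129.225 204.307,118.829 219.980,109.692 233.657,101.814 245.336,95.195 255.019,89.835 262.706,85.733 268.395,82.891 272.088,81.308

[5] S400→`#ff8800` (score); open run; points: 71.473,27.330 65.713,39.518 60.243,50.105 55.062,59.091 50.171,66.476 45.569,72.261 41.256,76.445 37.233,79.028 33.500,80.011

[6] S208→`#008000` (engrave); open run; points: 42.796,122.117 67.781,117.995 92.636,113.271 117.360,107.946 141.954,102.019 166.417,95.491 190.750,88.361 214.953,80.630 239.025,72.297

[7] S400→`#ff8800` (score); closed run; points: 173.062,36.878 190.216,17.464 216.074,15.866 235.488,33.020 237.086,58.878 219.932,78.292 194.074,79.890 174.660,62.736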